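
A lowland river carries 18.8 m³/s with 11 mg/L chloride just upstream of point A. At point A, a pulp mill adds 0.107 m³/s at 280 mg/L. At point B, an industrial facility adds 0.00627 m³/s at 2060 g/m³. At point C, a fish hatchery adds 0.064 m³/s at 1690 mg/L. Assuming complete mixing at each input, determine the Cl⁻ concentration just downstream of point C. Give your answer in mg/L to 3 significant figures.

18.9 mg/L

After input A: C = (18.8·11 + 0.107·280) / 18.91 = 12.52 mg/L.
After input B: C = (18.91·12.52 + 0.00627·2060) / 18.91 = 13.2 mg/L.
After input C: C = (18.91·13.2 + 0.064·1690) / 18.98 = 18.86 mg/L.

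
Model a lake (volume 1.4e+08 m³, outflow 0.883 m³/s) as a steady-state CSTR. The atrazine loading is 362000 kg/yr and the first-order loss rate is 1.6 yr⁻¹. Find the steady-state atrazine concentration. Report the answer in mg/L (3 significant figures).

1.44 mg/L

Outflow Q = 0.883 m³/s × 3.156e+07 s/yr = 2.787e+07 m³/yr.
Steady-state CSTR mass balance: W = Q·C + k·V·C, so C = W/(Q + kV).
Q + kV = 2.787e+07 + 1.6·1.4e+08 = 2.519e+08 m³/yr.
C = 362000/2.519e+08 = 0.001437 kg/m³ = 1.437 mg/L.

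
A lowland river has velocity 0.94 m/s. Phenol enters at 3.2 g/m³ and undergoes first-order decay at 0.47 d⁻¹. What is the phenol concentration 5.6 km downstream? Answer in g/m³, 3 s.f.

3.10 g/m³

Travel time t = 5.6 km / 0.94 m/s = 5600/0.94 = 5957 s = 0.06895 d.
First-order decay: C = 3.2·exp(−0.47·0.06895) = 3.2·0.9681 = 3.098 g/m³.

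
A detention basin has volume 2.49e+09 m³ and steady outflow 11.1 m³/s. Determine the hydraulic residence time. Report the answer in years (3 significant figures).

7.11 yr

Q = 11.1 m³/s × 3.156e+07 s/yr = 3.503e+08 m³/yr.
Hydraulic residence time τ = V/Q = 2.49e+09/3.503e+08 = 7.108 yr.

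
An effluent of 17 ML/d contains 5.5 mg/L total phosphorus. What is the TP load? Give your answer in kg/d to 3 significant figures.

93.5 kg/d

17 ML/d = 0.1968 m³/s.
Mass flux = Q·C = 0.1968 m³/s × 5.5 g/m³ = 1.082 g/s.
= 1.082 g/s × 86.4 = 93.5 kg/d.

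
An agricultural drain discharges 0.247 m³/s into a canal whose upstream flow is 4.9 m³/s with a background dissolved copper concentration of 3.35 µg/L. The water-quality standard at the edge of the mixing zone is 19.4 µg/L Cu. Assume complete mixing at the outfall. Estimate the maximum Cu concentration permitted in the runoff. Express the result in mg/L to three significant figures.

0.338 mg/L

3.35 µg/L = 0.00335 mg/L.
19.4 µg/L = 0.0194 mg/L.
Mass balance: 0.0194·5.147 = 0.247·Cₑ + 4.9·0.00335.
Cₑ = (0.09985 − 0.01642) / 0.247 = 0.3378 mg/L.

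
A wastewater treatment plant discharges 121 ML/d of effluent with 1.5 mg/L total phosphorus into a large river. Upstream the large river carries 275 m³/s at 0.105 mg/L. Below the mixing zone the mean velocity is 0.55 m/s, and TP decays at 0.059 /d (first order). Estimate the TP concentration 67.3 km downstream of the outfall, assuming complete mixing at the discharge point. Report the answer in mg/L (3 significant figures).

121 ML/d = 1.4 m³/s.
After complete mixing, C₀ = (1.4·1.5 + 275·0.105) / 276.4 = 0.1121 mg/L.
Travel time t = 6.73e+04 m / 0.55 m/s = 1.224e+05 s = 1.416 d.
C = 0.1121·exp(−0.059·1.416) = 0.1121·0.9198 = 0.1031 mg/L.

0.103 mg/L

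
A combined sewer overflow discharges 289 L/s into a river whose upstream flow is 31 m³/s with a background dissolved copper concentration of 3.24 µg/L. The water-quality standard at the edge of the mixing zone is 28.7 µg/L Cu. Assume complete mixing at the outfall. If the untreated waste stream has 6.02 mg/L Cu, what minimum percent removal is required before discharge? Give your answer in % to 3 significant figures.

54.2 %

289 L/s = 0.289 m³/s.
3.24 µg/L = 0.00324 mg/L.
28.7 µg/L = 0.0287 mg/L.
Mass balance: 0.0287·31.29 = 0.289·Cₑ + 31·0.00324.
Cₑ = (0.898 − 0.1004) / 0.289 = 2.76 mg/L.
Required removal = 1 − 2.76/6.02 = 54.16 %.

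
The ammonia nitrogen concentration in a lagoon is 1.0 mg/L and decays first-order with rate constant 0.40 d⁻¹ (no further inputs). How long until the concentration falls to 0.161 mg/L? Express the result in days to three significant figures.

4.57 d

t = ln(C₀/C)/k = ln(1.0/0.161)/0.40 = 1.826/0.40 = 4.566 d.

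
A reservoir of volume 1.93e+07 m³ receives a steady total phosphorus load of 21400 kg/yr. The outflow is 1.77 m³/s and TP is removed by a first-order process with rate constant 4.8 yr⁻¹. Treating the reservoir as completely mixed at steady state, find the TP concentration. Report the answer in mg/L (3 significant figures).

Outflow Q = 1.77 m³/s × 3.156e+07 s/yr = 5.586e+07 m³/yr.
Steady-state CSTR mass balance: W = Q·C + k·V·C, so C = W/(Q + kV).
Q + kV = 5.586e+07 + 4.8·1.93e+07 = 1.485e+08 m³/yr.
C = 21400/1.485e+08 = 0.0001441 kg/m³ = 0.1441 mg/L.

0.144 mg/L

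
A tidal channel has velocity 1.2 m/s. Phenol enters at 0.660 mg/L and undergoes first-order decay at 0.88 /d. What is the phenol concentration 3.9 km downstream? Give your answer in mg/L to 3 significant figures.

Travel time t = 3.9 km / 1.2 m/s = 3900/1.2 = 3250 s = 0.03762 d.
First-order decay: C = 0.660·exp(−0.88·0.03762) = 0.660·0.9674 = 0.6385 mg/L.

0.639 mg/L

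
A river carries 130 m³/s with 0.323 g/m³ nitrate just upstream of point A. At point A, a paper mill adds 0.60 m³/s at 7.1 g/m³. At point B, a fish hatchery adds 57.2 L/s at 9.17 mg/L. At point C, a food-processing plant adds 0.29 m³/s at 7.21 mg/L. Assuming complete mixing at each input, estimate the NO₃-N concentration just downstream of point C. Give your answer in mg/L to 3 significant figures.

After input A: C = (130·0.323 + 0.6·7.1) / 130.6 = 0.3541 mg/L.
57.2 L/s = 0.0572 m³/s.
After input B: C = (130.6·0.3541 + 0.0572·9.17) / 130.7 = 0.358 mg/L.
After input C: C = (130.7·0.358 + 0.29·7.21) / 130.9 = 0.3732 mg/L.

0.373 mg/L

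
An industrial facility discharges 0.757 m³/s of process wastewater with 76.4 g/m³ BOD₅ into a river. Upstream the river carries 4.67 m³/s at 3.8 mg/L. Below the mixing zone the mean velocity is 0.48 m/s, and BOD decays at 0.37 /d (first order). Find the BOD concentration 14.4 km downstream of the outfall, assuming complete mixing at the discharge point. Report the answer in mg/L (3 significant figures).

12.2 mg/L

After complete mixing, C₀ = (0.757·76.4 + 4.67·3.8) / 5.427 = 13.93 mg/L.
Travel time t = 1.44e+04 m / 0.48 m/s = 3e+04 s = 0.3472 d.
C = 13.93·exp(−0.37·0.3472) = 13.93·0.8794 = 12.25 mg/L.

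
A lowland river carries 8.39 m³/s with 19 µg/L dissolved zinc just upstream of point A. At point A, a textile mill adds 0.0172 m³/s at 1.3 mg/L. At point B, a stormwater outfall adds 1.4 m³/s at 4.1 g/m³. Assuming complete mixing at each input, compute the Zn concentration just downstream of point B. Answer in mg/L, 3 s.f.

19 µg/L = 0.019 mg/L.
After input A: C = (8.39·0.019 + 0.0172·1.3) / 8.407 = 0.02162 mg/L.
After input B: C = (8.407·0.02162 + 1.4·4.1) / 9.807 = 0.6038 mg/L.

0.604 mg/L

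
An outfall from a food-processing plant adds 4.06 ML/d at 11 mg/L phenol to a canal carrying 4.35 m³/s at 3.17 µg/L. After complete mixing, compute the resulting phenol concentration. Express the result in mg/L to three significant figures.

4.06 ML/d = 0.04699 m³/s.
3.17 µg/L = 0.00317 mg/L.
By mass balance at complete mixing, C = (0.04699·11 + 4.35·0.00317) / (0.04699 + 4.35) = 0.5307/4.397 = 0.1207 mg/L.

0.121 mg/L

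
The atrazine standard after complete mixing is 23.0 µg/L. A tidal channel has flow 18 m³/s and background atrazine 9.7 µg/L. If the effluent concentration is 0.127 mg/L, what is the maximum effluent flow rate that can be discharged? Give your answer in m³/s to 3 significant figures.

9.7 µg/L = 0.0097 mg/L.
23.0 µg/L = 0.023 mg/L.
Mass balance at complete mixing: C_std·(Q_w + Q_r) = Q_w·C_e + Q_r·C_b.
Rearranging, Q_w = Q_r·(C_std − C_b)/(C_e − C_std) = 18·(0.023 − 0.0097) / (0.127 − 0.023) = 2.302 m³/s.

2.30 m³/s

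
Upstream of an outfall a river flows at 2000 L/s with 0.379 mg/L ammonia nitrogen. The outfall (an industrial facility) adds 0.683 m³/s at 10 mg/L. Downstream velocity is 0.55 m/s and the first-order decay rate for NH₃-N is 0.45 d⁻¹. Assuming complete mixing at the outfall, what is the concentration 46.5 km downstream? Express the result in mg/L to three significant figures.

2000 L/s = 2 m³/s.
After complete mixing, C₀ = (0.683·10 + 2·0.379) / 2.683 = 2.828 mg/L.
Travel time t = 4.65e+04 m / 0.55 m/s = 8.455e+04 s = 0.9785 d.
C = 2.828·exp(−0.45·0.9785) = 2.828·0.6438 = 1.821 mg/L.

1.82 mg/L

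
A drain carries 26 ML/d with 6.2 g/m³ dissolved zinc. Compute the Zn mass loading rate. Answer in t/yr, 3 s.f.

26 ML/d = 0.3009 m³/s.
Mass flux = Q·C = 0.3009 m³/s × 6.2 g/m³ = 1.866 g/s.
= 1.866 g/s × 31.56 = 58.88 t/yr.

58.9 t/yr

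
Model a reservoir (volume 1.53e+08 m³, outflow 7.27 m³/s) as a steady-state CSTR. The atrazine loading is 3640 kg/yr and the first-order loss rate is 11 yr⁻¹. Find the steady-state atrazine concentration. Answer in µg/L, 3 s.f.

1.90 µg/L

Outflow Q = 7.27 m³/s × 3.156e+07 s/yr = 2.294e+08 m³/yr.
Steady-state CSTR mass balance: W = Q·C + k·V·C, so C = W/(Q + kV).
Q + kV = 2.294e+08 + 11·1.53e+08 = 1.912e+09 m³/yr.
C = 3640/1.912e+09 = 1.903e-06 kg/m³ = 0.001903 mg/L = 1.903 µg/L.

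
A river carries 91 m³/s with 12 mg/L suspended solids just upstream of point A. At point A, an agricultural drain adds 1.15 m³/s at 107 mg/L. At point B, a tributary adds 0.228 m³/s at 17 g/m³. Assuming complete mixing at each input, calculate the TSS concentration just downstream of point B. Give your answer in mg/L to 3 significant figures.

13.2 mg/L

After input A: C = (91·12 + 1.15·107) / 92.15 = 13.19 mg/L.
After input B: C = (92.15·13.19 + 0.228·17) / 92.38 = 13.19 mg/L.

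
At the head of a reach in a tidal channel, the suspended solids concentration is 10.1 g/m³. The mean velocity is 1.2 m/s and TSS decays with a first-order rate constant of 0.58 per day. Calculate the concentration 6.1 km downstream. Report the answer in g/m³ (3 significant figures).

Travel time t = 6.1 km / 1.2 m/s = 6100/1.2 = 5083 s = 0.05883 d.
First-order decay: C = 10.1·exp(−0.58·0.05883) = 10.1·0.9665 = 9.761 g/m³.

9.76 g/m³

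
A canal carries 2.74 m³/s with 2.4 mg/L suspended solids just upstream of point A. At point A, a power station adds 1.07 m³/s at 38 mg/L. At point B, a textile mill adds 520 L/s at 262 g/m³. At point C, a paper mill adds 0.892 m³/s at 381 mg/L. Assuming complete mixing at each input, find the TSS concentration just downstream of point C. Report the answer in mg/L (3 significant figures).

100 mg/L

After input A: C = (2.74·2.4 + 1.07·38) / 3.81 = 12.4 mg/L.
520 L/s = 0.52 m³/s.
After input B: C = (3.81·12.4 + 0.52·262) / 4.33 = 42.37 mg/L.
After input C: C = (4.33·42.37 + 0.892·381) / 5.222 = 100.2 mg/L.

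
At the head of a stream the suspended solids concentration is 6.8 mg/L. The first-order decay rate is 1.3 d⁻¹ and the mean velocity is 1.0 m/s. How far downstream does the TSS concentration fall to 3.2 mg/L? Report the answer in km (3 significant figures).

From C = C₀·e^(−kt), t = ln(C₀/C)/k = ln(6.8/3.2)/1.3 = 0.7538/1.3 = 0.5798 d.
Distance = v·t = 1.0 m/s × 5.01e+04 s = 5.01e+04 m = 50.1 km.

50.1 km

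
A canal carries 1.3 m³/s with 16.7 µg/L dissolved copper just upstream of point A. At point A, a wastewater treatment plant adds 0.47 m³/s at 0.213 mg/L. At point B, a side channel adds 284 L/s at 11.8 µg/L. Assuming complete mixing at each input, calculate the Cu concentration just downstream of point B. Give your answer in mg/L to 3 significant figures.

0.0609 mg/L

16.7 µg/L = 0.0167 mg/L.
After input A: C = (1.3·0.0167 + 0.47·0.213) / 1.77 = 0.06882 mg/L.
284 L/s = 0.284 m³/s.
11.8 µg/L = 0.0118 mg/L.
After input B: C = (1.77·0.06882 + 0.284·0.0118) / 2.054 = 0.06094 mg/L.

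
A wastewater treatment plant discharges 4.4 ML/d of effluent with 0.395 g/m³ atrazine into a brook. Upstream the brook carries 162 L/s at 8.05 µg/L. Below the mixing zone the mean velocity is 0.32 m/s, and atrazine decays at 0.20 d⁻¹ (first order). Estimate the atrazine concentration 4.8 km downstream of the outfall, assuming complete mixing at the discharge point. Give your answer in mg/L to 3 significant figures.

0.0972 mg/L

4.4 ML/d = 0.05093 m³/s.
162 L/s = 0.162 m³/s.
8.05 µg/L = 0.00805 mg/L.
After complete mixing, C₀ = (0.05093·0.395 + 0.162·0.00805) / 0.2129 = 0.1006 mg/L.
Travel time t = 4800 m / 0.32 m/s = 1.5e+04 s = 0.1736 d.
C = 0.1006·exp(−0.20·0.1736) = 0.1006·0.9659 = 0.09716 mg/L.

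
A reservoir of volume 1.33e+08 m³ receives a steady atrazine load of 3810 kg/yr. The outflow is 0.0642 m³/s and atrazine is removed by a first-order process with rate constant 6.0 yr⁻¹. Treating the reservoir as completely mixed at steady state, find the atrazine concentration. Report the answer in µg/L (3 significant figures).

4.76 µg/L

Outflow Q = 0.0642 m³/s × 3.156e+07 s/yr = 2.026e+06 m³/yr.
Steady-state CSTR mass balance: W = Q·C + k·V·C, so C = W/(Q + kV).
Q + kV = 2.026e+06 + 6.0·1.33e+08 = 8e+08 m³/yr.
C = 3810/8e+08 = 4.762e-06 kg/m³ = 0.004762 mg/L = 4.762 µg/L.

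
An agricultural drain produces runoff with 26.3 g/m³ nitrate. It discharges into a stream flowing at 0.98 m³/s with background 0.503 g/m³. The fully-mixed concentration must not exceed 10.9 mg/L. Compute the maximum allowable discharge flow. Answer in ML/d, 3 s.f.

57.2 ML/d

Mass balance at complete mixing: C_std·(Q_w + Q_r) = Q_w·C_e + Q_r·C_b.
Rearranging, Q_w = Q_r·(C_std − C_b)/(C_e − C_std) = 0.98·(10.9 − 0.503) / (26.3 − 10.9) = 0.6616 m³/s.
= 57.16 ML/d.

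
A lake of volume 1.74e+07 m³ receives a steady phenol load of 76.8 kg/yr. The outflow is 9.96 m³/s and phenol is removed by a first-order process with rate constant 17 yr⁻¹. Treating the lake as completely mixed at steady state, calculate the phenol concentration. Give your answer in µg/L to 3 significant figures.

0.126 µg/L

Outflow Q = 9.96 m³/s × 3.156e+07 s/yr = 3.143e+08 m³/yr.
Steady-state CSTR mass balance: W = Q·C + k·V·C, so C = W/(Q + kV).
Q + kV = 3.143e+08 + 17·1.74e+07 = 6.101e+08 m³/yr.
C = 76.8/6.101e+08 = 1.259e-07 kg/m³ = 0.0001259 mg/L = 0.1259 µg/L.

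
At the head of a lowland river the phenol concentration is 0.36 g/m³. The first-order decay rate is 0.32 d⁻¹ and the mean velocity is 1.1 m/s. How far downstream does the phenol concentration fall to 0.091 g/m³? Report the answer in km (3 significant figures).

408 km

From C = C₀·e^(−kt), t = ln(C₀/C)/k = ln(0.36/0.091)/0.32 = 1.375/0.32 = 4.298 d.
Distance = v·t = 1.1 m/s × 3.713e+05 s = 4.084e+05 m = 408.4 km.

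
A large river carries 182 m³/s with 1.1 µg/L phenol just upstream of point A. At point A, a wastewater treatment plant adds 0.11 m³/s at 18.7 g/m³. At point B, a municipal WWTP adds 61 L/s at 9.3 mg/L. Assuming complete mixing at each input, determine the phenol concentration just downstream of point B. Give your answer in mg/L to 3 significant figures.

1.1 µg/L = 0.0011 mg/L.
After input A: C = (182·0.0011 + 0.11·18.7) / 182.1 = 0.01239 mg/L.
61 L/s = 0.061 m³/s.
After input B: C = (182.1·0.01239 + 0.061·9.3) / 182.2 = 0.0155 mg/L.

0.0155 mg/L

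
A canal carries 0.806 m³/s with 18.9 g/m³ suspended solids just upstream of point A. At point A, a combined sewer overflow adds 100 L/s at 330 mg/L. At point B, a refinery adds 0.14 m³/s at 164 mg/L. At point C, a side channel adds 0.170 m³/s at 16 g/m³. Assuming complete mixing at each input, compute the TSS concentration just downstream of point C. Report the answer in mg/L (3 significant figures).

60.8 mg/L

100 L/s = 0.1 m³/s.
After input A: C = (0.806·18.9 + 0.1·330) / 0.906 = 53.24 mg/L.
After input B: C = (0.906·53.24 + 0.14·164) / 1.046 = 68.06 mg/L.
After input C: C = (1.046·68.06 + 0.17·16) / 1.216 = 60.78 mg/L.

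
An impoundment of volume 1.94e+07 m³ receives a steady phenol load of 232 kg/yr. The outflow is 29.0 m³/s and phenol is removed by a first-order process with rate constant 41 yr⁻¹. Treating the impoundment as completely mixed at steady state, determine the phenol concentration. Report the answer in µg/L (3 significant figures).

0.136 µg/L

Outflow Q = 29.0 m³/s × 3.156e+07 s/yr = 9.152e+08 m³/yr.
Steady-state CSTR mass balance: W = Q·C + k·V·C, so C = W/(Q + kV).
Q + kV = 9.152e+08 + 41·1.94e+07 = 1.711e+09 m³/yr.
C = 232/1.711e+09 = 1.356e-07 kg/m³ = 0.0001356 mg/L = 0.1356 µg/L.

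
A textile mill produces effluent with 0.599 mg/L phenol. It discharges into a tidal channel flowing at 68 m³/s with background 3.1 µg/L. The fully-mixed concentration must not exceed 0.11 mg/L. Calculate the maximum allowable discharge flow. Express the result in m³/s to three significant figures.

3.1 µg/L = 0.0031 mg/L.
Mass balance at complete mixing: C_std·(Q_w + Q_r) = Q_w·C_e + Q_r·C_b.
Rearranging, Q_w = Q_r·(C_std − C_b)/(C_e − C_std) = 68·(0.11 − 0.0031) / (0.599 − 0.11) = 14.87 m³/s.

14.9 m³/s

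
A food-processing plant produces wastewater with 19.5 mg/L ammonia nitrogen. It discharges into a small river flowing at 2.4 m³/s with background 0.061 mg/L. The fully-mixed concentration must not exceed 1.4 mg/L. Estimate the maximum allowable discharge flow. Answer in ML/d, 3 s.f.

15.3 ML/d

Mass balance at complete mixing: C_std·(Q_w + Q_r) = Q_w·C_e + Q_r·C_b.
Rearranging, Q_w = Q_r·(C_std − C_b)/(C_e − C_std) = 2.4·(1.4 − 0.061) / (19.5 − 1.4) = 0.1775 m³/s.
= 15.34 ML/d.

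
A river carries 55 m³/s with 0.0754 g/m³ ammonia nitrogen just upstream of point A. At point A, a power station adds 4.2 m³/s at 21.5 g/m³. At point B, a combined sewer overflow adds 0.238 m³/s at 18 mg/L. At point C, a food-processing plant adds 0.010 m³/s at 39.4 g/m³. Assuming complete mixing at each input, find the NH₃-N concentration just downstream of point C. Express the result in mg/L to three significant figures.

1.67 mg/L

After input A: C = (55·0.0754 + 4.2·21.5) / 59.2 = 1.595 mg/L.
After input B: C = (59.2·1.595 + 0.238·18) / 59.44 = 1.661 mg/L.
After input C: C = (59.44·1.661 + 0.01·39.4) / 59.45 = 1.667 mg/L.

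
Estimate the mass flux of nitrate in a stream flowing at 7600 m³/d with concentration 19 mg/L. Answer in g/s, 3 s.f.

7600 m³/d = 0.08796 m³/s.
Mass flux = Q·C = 0.08796 m³/s × 19 g/m³ = 1.671 g/s.

1.67 g/s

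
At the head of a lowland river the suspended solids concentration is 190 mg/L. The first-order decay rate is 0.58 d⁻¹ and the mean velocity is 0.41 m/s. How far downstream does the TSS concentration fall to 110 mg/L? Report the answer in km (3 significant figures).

From C = C₀·e^(−kt), t = ln(C₀/C)/k = ln(190/110)/0.58 = 0.5465/0.58 = 0.9423 d.
Distance = v·t = 0.41 m/s × 8.142e+04 s = 3.338e+04 m = 33.38 km.

33.4 km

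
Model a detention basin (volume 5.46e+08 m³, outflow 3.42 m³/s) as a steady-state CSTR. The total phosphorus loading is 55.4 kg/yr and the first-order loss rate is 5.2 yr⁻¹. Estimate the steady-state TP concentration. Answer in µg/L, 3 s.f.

0.0188 µg/L

Outflow Q = 3.42 m³/s × 3.156e+07 s/yr = 1.079e+08 m³/yr.
Steady-state CSTR mass balance: W = Q·C + k·V·C, so C = W/(Q + kV).
Q + kV = 1.079e+08 + 5.2·5.46e+08 = 2.947e+09 m³/yr.
C = 55.4/2.947e+09 = 1.88e-08 kg/m³ = 1.88e-05 mg/L = 0.0188 µg/L.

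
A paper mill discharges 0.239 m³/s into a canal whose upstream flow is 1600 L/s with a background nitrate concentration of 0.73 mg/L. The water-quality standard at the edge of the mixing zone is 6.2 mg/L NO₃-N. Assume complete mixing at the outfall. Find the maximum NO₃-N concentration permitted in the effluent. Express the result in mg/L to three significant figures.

42.8 mg/L

1600 L/s = 1.6 m³/s.
Mass balance: 6.2·1.839 = 0.239·Cₑ + 1.6·0.73.
Cₑ = (11.4 − 1.168) / 0.239 = 42.82 mg/L.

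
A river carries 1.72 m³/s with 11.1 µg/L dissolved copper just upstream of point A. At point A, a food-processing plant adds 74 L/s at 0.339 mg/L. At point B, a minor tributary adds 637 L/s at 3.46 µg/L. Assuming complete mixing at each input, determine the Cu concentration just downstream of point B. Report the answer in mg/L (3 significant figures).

0.0191 mg/L

11.1 µg/L = 0.0111 mg/L.
74 L/s = 0.074 m³/s.
After input A: C = (1.72·0.0111 + 0.074·0.339) / 1.794 = 0.02463 mg/L.
637 L/s = 0.637 m³/s.
3.46 µg/L = 0.00346 mg/L.
After input B: C = (1.794·0.02463 + 0.637·0.00346) / 2.431 = 0.01908 mg/L.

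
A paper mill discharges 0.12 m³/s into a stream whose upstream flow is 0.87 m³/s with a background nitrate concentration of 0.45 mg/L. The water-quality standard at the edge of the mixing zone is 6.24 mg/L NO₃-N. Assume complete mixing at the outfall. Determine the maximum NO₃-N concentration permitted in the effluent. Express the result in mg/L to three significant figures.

48.2 mg/L

Mass balance: 6.24·0.99 = 0.12·Cₑ + 0.87·0.45.
Cₑ = (6.178 − 0.3915) / 0.12 = 48.22 mg/L.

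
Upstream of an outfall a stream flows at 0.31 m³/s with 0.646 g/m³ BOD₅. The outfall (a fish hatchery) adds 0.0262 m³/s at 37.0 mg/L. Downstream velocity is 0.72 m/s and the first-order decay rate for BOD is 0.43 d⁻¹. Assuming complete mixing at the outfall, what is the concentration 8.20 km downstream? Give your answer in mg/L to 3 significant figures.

3.29 mg/L

After complete mixing, C₀ = (0.0262·37 + 0.31·0.646) / 0.3362 = 3.479 mg/L.
Travel time t = 8200 m / 0.72 m/s = 1.139e+04 s = 0.1318 d.
C = 3.479·exp(−0.43·0.1318) = 3.479·0.9449 = 3.287 mg/L.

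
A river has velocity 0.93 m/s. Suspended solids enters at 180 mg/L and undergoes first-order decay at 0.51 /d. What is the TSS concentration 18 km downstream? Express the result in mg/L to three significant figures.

Travel time t = 18 km / 0.93 m/s = 1.8e+04/0.93 = 1.935e+04 s = 0.224 d.
First-order decay: C = 180·exp(−0.51·0.224) = 180·0.892 = 160.6 mg/L.

161 mg/L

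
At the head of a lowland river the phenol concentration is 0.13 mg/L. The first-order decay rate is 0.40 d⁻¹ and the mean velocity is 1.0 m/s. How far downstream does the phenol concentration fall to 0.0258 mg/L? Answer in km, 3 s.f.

349 km

From C = C₀·e^(−kt), t = ln(C₀/C)/k = ln(0.13/0.0258)/0.40 = 1.617/0.40 = 4.043 d.
Distance = v·t = 1.0 m/s × 3.493e+05 s = 3.493e+05 m = 349.3 km.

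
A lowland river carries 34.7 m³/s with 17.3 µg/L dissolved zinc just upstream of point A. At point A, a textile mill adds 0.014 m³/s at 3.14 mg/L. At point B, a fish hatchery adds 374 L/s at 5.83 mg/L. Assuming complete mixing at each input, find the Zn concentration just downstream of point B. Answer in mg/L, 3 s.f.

17.3 µg/L = 0.0173 mg/L.
After input A: C = (34.7·0.0173 + 0.014·3.14) / 34.71 = 0.01856 mg/L.
374 L/s = 0.374 m³/s.
After input B: C = (34.71·0.01856 + 0.374·5.83) / 35.09 = 0.0805 mg/L.

0.0805 mg/L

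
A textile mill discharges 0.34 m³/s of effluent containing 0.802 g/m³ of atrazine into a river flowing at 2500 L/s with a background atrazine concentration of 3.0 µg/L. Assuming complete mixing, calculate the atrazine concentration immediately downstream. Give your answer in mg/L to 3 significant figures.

0.0987 mg/L

2500 L/s = 2.5 m³/s.
3.0 µg/L = 0.003 mg/L.
Flow-weighted mixing gives C = (0.34·0.802 + 2.5·0.003) / (0.34 + 2.5) = 0.2802/2.84 = 0.09865 mg/L.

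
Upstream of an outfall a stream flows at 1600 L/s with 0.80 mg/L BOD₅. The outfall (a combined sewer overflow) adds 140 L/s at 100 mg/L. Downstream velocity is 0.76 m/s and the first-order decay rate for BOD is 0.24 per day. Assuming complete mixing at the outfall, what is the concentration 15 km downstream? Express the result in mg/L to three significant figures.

8.31 mg/L

140 L/s = 0.14 m³/s.
1600 L/s = 1.6 m³/s.
After complete mixing, C₀ = (0.14·100 + 1.6·0.8) / 1.74 = 8.782 mg/L.
Travel time t = 1.5e+04 m / 0.76 m/s = 1.974e+04 s = 0.2284 d.
C = 8.782·exp(−0.24·0.2284) = 8.782·0.9467 = 8.313 mg/L.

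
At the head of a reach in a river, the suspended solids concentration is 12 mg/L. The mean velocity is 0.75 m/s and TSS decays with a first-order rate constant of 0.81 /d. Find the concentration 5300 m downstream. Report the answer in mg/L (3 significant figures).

Travel time t = 5300 m / 0.75 m/s = 5300/0.75 = 7067 s = 0.08179 d.
First-order decay: C = 12·exp(−0.81·0.08179) = 12·0.9359 = 11.23 mg/L.

11.2 mg/L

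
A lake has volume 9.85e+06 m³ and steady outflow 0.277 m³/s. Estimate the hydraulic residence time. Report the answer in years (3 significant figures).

Q = 0.277 m³/s × 3.156e+07 s/yr = 8.741e+06 m³/yr.
Hydraulic residence time τ = V/Q = 9.85e+06/8.741e+06 = 1.127 yr.

1.13 yr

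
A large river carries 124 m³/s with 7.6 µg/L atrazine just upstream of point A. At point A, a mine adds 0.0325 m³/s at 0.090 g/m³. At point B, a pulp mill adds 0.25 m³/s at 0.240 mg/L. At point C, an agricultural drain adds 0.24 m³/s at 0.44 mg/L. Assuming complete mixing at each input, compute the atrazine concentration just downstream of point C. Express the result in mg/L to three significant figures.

7.6 µg/L = 0.0076 mg/L.
After input A: C = (124·0.0076 + 0.0325·0.09) / 124 = 0.007622 mg/L.
After input B: C = (124·0.007622 + 0.25·0.24) / 124.3 = 0.008089 mg/L.
After input C: C = (124.3·0.008089 + 0.24·0.44) / 124.5 = 0.008921 mg/L.

0.00892 mg/L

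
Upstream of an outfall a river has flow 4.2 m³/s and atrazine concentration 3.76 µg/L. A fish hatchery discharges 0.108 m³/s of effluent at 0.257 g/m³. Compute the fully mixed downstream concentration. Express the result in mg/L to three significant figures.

0.0101 mg/L

3.76 µg/L = 0.00376 mg/L.
Conservation of mass across the mixing zone: C = (0.108·0.257 + 4.2·0.00376) / (0.108 + 4.2) = 0.04355/4.308 = 0.01011 mg/L.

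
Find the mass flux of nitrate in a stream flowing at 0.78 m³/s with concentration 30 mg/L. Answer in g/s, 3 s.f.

Mass flux = Q·C = 0.78 m³/s × 30 g/m³ = 23.4 g/s.

23.4 g/s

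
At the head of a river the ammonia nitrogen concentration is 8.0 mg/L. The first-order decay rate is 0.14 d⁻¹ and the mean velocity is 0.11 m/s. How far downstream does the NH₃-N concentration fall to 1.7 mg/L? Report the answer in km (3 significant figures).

105 km

From C = C₀·e^(−kt), t = ln(C₀/C)/k = ln(8.0/1.7)/0.14 = 1.549/0.14 = 11.06 d.
Distance = v·t = 0.11 m/s × 9.558e+05 s = 1.051e+05 m = 105.1 km.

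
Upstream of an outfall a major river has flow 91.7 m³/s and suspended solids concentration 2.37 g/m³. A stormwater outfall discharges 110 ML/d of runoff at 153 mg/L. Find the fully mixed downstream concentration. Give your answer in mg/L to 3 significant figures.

110 ML/d = 1.273 m³/s.
Conservation of mass across the mixing zone: C = (1.273·153 + 91.7·2.37) / (1.273 + 91.7) = 412.1/92.97 = 4.433 mg/L.

4.43 mg/L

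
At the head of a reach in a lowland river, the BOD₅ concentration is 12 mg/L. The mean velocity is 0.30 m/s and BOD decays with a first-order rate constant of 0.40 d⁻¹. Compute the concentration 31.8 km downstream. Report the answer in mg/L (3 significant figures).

7.35 mg/L

Travel time t = 31.8 km / 0.30 m/s = 3.18e+04/0.30 = 1.06e+05 s = 1.227 d.
First-order decay: C = 12·exp(−0.40·1.227) = 12·0.6122 = 7.346 mg/L.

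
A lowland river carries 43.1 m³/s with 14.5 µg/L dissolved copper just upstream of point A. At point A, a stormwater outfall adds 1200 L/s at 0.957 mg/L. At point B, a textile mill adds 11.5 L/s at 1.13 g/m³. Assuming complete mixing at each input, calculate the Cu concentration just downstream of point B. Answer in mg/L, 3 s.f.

0.0403 mg/L

14.5 µg/L = 0.0145 mg/L.
1200 L/s = 1.2 m³/s.
After input A: C = (43.1·0.0145 + 1.2·0.957) / 44.3 = 0.04003 mg/L.
11.5 L/s = 0.0115 m³/s.
After input B: C = (44.3·0.04003 + 0.0115·1.13) / 44.31 = 0.04031 mg/L.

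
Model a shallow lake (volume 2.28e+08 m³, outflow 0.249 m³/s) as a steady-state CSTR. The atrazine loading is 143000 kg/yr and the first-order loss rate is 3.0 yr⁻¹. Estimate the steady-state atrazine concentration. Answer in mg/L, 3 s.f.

Outflow Q = 0.249 m³/s × 3.156e+07 s/yr = 7.858e+06 m³/yr.
Steady-state CSTR mass balance: W = Q·C + k·V·C, so C = W/(Q + kV).
Q + kV = 7.858e+06 + 3.0·2.28e+08 = 6.919e+08 m³/yr.
C = 143000/6.919e+08 = 0.0002067 kg/m³ = 0.2067 mg/L.

0.207 mg/L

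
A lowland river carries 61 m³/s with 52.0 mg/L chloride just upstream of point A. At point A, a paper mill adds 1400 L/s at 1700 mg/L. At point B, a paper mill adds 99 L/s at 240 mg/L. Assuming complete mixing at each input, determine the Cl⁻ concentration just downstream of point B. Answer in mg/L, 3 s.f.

1400 L/s = 1.4 m³/s.
After input A: C = (61·52 + 1.4·1700) / 62.4 = 88.97 mg/L.
99 L/s = 0.099 m³/s.
After input B: C = (62.4·88.97 + 0.099·240) / 62.5 = 89.21 mg/L.

89.2 mg/L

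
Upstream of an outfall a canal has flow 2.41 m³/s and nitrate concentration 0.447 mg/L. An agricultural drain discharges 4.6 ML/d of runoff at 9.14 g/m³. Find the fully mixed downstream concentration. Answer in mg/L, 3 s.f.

4.6 ML/d = 0.05324 m³/s.
Flow-weighted mixing gives C = (0.05324·9.14 + 2.41·0.447) / (0.05324 + 2.41) = 1.564/2.463 = 0.6349 mg/L.

0.635 mg/L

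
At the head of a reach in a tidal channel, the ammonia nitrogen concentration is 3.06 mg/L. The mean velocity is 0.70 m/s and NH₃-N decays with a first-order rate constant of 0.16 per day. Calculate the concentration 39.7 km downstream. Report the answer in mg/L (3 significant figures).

2.75 mg/L

Travel time t = 39.7 km / 0.70 m/s = 3.97e+04/0.70 = 5.671e+04 s = 0.6564 d.
First-order decay: C = 3.06·exp(−0.16·0.6564) = 3.06·0.9003 = 2.755 mg/L.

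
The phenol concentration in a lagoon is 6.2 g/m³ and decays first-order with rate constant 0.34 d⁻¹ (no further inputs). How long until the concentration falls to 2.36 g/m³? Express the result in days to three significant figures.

t = ln(C₀/C)/k = ln(6.2/2.36)/0.34 = 0.9659/0.34 = 2.841 d.

2.84 d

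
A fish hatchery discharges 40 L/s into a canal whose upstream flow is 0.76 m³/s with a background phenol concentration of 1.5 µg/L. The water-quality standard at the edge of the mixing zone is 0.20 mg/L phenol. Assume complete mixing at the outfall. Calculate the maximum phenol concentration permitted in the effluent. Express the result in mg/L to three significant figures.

40 L/s = 0.04 m³/s.
1.5 µg/L = 0.0015 mg/L.
Mass balance: 0.2·0.8 = 0.04·Cₑ + 0.76·0.0015.
Cₑ = (0.16 − 0.00114) / 0.04 = 3.972 mg/L.

3.97 mg/L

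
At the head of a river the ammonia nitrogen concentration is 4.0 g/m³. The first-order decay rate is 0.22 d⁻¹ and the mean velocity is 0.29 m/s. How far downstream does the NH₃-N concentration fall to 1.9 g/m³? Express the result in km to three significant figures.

From C = C₀·e^(−kt), t = ln(C₀/C)/k = ln(4.0/1.9)/0.22 = 0.7444/0.22 = 3.384 d.
Distance = v·t = 0.29 m/s × 2.924e+05 s = 8.479e+04 m = 84.79 km.

84.8 km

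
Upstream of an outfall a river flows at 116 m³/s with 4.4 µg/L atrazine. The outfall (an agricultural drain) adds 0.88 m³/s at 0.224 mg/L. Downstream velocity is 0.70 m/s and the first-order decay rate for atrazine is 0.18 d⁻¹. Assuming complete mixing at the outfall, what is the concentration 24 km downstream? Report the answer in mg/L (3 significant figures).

0.00564 mg/L

4.4 µg/L = 0.0044 mg/L.
After complete mixing, C₀ = (0.88·0.224 + 116·0.0044) / 116.9 = 0.006053 mg/L.
Travel time t = 2.4e+04 m / 0.70 m/s = 3.429e+04 s = 0.3968 d.
C = 0.006053·exp(−0.18·0.3968) = 0.006053·0.9311 = 0.005636 mg/L.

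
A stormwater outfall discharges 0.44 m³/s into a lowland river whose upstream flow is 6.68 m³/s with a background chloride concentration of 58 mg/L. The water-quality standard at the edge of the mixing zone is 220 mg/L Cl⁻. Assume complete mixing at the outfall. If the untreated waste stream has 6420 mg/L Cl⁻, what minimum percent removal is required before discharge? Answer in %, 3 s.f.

Mass balance: 220·7.12 = 0.44·Cₑ + 6.68·58.
Cₑ = (1566 − 387.4) / 0.44 = 2679 mg/L.
Required removal = 1 − 2679/6420 = 58.26 %.

58.3 %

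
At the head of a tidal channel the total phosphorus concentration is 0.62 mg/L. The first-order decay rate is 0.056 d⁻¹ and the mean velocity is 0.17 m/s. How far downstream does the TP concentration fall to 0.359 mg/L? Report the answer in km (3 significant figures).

From C = C₀·e^(−kt), t = ln(C₀/C)/k = ln(0.62/0.359)/0.056 = 0.5464/0.056 = 9.757 d.
Distance = v·t = 0.17 m/s × 8.43e+05 s = 1.433e+05 m = 143.3 km.

143 km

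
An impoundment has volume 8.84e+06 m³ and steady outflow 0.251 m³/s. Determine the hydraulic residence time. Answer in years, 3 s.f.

Q = 0.251 m³/s × 3.156e+07 s/yr = 7.921e+06 m³/yr.
Hydraulic residence time τ = V/Q = 8.84e+06/7.921e+06 = 1.116 yr.

1.12 yr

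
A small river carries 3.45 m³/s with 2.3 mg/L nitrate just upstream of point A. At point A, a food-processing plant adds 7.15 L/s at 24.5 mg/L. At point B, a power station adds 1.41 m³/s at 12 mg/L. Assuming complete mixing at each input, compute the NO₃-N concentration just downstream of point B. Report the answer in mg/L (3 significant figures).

7.15 L/s = 0.00715 m³/s.
After input A: C = (3.45·2.3 + 0.00715·24.5) / 3.457 = 2.346 mg/L.
After input B: C = (3.457·2.346 + 1.41·12) / 4.867 = 5.143 mg/L.

5.14 mg/L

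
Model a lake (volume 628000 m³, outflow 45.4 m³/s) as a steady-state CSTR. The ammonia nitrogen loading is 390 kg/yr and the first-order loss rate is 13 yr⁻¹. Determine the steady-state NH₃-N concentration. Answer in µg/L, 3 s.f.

Outflow Q = 45.4 m³/s × 3.156e+07 s/yr = 1.433e+09 m³/yr.
Steady-state CSTR mass balance: W = Q·C + k·V·C, so C = W/(Q + kV).
Q + kV = 1.433e+09 + 13·628000 = 1.441e+09 m³/yr.
C = 390/1.441e+09 = 2.707e-07 kg/m³ = 0.0002707 mg/L = 0.2707 µg/L.

0.271 µg/L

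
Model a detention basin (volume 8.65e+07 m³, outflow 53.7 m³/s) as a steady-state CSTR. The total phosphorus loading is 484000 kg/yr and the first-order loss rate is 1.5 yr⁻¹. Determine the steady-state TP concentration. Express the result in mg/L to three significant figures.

Outflow Q = 53.7 m³/s × 3.156e+07 s/yr = 1.695e+09 m³/yr.
Steady-state CSTR mass balance: W = Q·C + k·V·C, so C = W/(Q + kV).
Q + kV = 1.695e+09 + 1.5·8.65e+07 = 1.824e+09 m³/yr.
C = 484000/1.824e+09 = 0.0002653 kg/m³ = 0.2653 mg/L.

0.265 mg/L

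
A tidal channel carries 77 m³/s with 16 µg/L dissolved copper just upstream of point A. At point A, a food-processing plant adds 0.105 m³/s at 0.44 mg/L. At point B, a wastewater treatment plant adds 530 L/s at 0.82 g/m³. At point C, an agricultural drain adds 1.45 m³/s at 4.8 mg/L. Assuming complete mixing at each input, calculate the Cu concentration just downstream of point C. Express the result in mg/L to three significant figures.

16 µg/L = 0.016 mg/L.
After input A: C = (77·0.016 + 0.105·0.44) / 77.11 = 0.01658 mg/L.
530 L/s = 0.53 m³/s.
After input B: C = (77.11·0.01658 + 0.53·0.82) / 77.64 = 0.02206 mg/L.
After input C: C = (77.64·0.02206 + 1.45·4.8) / 79.09 = 0.1097 mg/L.

0.110 mg/L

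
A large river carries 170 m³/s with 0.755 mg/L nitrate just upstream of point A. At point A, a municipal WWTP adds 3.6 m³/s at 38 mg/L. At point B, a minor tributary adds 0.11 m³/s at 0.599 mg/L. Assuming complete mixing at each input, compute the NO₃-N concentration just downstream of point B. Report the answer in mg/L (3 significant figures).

1.53 mg/L

After input A: C = (170·0.755 + 3.6·38) / 173.6 = 1.527 mg/L.
After input B: C = (173.6·1.527 + 0.11·0.599) / 173.7 = 1.527 mg/L.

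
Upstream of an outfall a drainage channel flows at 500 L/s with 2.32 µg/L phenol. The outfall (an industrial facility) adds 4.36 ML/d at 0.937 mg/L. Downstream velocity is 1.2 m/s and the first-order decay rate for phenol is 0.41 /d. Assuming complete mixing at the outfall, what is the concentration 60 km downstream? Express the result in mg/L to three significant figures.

4.36 ML/d = 0.05046 m³/s.
500 L/s = 0.5 m³/s.
2.32 µg/L = 0.00232 mg/L.
After complete mixing, C₀ = (0.05046·0.937 + 0.5·0.00232) / 0.5505 = 0.08801 mg/L.
Travel time t = 6e+04 m / 1.2 m/s = 5e+04 s = 0.5787 d.
C = 0.08801·exp(−0.41·0.5787) = 0.08801·0.7888 = 0.06942 mg/L.

0.0694 mg/L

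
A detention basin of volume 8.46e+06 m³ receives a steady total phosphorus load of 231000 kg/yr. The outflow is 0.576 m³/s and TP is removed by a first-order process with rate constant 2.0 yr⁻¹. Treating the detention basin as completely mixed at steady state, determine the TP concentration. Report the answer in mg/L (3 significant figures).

6.58 mg/L

Outflow Q = 0.576 m³/s × 3.156e+07 s/yr = 1.818e+07 m³/yr.
Steady-state CSTR mass balance: W = Q·C + k·V·C, so C = W/(Q + kV).
Q + kV = 1.818e+07 + 2.0·8.46e+06 = 3.51e+07 m³/yr.
C = 231000/3.51e+07 = 0.006582 kg/m³ = 6.582 mg/L.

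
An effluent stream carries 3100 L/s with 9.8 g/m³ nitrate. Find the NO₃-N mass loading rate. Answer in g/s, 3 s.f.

3100 L/s = 3.1 m³/s.
Mass flux = Q·C = 3.1 m³/s × 9.8 g/m³ = 30.38 g/s.

30.4 g/s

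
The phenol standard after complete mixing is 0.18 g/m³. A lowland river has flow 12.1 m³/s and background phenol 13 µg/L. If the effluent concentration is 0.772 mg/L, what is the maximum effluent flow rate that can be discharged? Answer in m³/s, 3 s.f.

3.41 m³/s

13 µg/L = 0.013 mg/L.
Mass balance at complete mixing: C_std·(Q_w + Q_r) = Q_w·C_e + Q_r·C_b.
Rearranging, Q_w = Q_r·(C_std − C_b)/(C_e − C_std) = 12.1·(0.18 − 0.013) / (0.772 − 0.18) = 3.413 m³/s.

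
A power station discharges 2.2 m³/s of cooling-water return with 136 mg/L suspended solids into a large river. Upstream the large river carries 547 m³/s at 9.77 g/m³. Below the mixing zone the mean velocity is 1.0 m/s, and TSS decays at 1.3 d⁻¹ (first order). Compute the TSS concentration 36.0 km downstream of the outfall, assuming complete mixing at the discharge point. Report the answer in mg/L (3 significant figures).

5.98 mg/L

After complete mixing, C₀ = (2.2·136 + 547·9.77) / 549.2 = 10.28 mg/L.
Travel time t = 3.6e+04 m / 1.0 m/s = 3.6e+04 s = 0.4167 d.
C = 10.28·exp(−1.3·0.4167) = 10.28·0.5818 = 5.978 mg/L.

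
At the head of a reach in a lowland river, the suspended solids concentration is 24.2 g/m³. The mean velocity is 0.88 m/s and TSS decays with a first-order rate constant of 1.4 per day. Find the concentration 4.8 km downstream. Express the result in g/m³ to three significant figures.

Travel time t = 4.8 km / 0.88 m/s = 4800/0.88 = 5455 s = 0.06313 d.
First-order decay: C = 24.2·exp(−1.4·0.06313) = 24.2·0.9154 = 22.15 g/m³.

22.2 g/m³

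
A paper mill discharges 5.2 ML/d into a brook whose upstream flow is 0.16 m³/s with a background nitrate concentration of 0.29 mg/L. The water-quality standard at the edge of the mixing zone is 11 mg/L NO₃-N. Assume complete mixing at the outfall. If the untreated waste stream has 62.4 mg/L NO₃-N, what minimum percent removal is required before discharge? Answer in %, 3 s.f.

36.7 %

5.2 ML/d = 0.06019 m³/s.
Mass balance: 11·0.2202 = 0.06019·Cₑ + 0.16·0.29.
Cₑ = (2.422 − 0.0464) / 0.06019 = 39.47 mg/L.
Required removal = 1 − 39.47/62.4 = 36.74 %.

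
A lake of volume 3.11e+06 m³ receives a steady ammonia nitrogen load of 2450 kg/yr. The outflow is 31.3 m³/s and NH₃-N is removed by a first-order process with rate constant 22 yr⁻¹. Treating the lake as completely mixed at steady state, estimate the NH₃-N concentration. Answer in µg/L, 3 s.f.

2.32 µg/L

Outflow Q = 31.3 m³/s × 3.156e+07 s/yr = 9.878e+08 m³/yr.
Steady-state CSTR mass balance: W = Q·C + k·V·C, so C = W/(Q + kV).
Q + kV = 9.878e+08 + 22·3.11e+06 = 1.056e+09 m³/yr.
C = 2450/1.056e+09 = 2.32e-06 kg/m³ = 0.00232 mg/L = 2.32 µg/L.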